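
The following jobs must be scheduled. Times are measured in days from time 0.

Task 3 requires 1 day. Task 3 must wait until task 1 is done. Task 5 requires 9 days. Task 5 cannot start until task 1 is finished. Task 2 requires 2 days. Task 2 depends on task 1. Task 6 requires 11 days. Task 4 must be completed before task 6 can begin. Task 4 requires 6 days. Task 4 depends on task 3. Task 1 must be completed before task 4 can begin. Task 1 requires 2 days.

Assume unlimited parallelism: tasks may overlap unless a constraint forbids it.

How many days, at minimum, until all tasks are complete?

Task 1 can start immediately at day 0; it finishes at day 2.
Task 5 cannot begin until task 1 (finishes day 2). It runs from day 2 to 2 + 9 = day 11.
Task 3 cannot begin until task 1 (finishes day 2). It runs from day 2 to 2 + 1 = day 3.
Task 4 cannot start until task 3 (finishes day 3); task 1 (finishes day 2). The controlling bound is day 3, so task 4 finishes at 3 + 6 = day 9.
After task 4 (finishes day 9), task 6 can start at day 9 and finishes at day 20.
After task 1 (finishes day 2), task 2 can start at day 2 and finishes at day 4.
All tasks are finished once the last one completes. Finish times: Task 1 at 2, Task 2 at 4, Task 3 at 3, Task 4 at 9, Task 5 at 11, Task 6 at 20. The latest is day 20.

20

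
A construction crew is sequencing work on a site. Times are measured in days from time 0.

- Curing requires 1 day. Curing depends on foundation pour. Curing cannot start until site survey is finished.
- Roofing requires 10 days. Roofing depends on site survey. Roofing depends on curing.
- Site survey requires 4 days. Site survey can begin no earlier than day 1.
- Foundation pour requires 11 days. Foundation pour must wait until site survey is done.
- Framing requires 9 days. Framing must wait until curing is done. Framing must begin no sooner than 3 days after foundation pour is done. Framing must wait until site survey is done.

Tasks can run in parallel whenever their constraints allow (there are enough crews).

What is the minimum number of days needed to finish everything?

28

Site survey waits on its own release at day 1, so it starts at day 1 and finishes at 1 + 4 = day 5.
After site survey (finishes day 5), foundation pour can start at day 5 and finishes at day 16.
Curing needs all of foundation pour (finishes day 16); site survey (finishes day 5). That puts its earliest start at day 16; it finishes at 16 + 1 = day 17.
For roofing: site survey (finishes day 5); curing (finishes day 17). Taking the maximum gives a start of day 17, and it finishes at 17 + 10 = day 27.
Framing has to wait for curing (finishes day 17); foundation pour (finishes day 16, plus 3-day gap → day 19); site survey (finishes day 5). The latest of these is day 19, so framing runs day 19 to 19 + 9 = day 28.
All tasks are finished once the last one completes. Finish times: Site survey at 5, Foundation pour at 16, Curing at 17, Framing at 28, Roofing at 27. The latest is day 28.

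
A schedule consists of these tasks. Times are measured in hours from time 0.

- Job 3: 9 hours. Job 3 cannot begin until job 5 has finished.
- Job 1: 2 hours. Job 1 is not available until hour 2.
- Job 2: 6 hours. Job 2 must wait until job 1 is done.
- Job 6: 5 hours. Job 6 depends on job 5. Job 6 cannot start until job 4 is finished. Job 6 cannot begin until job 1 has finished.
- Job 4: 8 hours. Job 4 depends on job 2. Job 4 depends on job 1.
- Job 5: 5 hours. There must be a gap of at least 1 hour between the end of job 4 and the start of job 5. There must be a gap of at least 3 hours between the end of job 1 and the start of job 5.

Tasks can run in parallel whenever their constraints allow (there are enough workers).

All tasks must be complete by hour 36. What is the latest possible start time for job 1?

To finish by hour 36, job 3 (duration 9) must start no later than hour 27.
Nothing follows job 6; the deadline of hour 36 is its only limit. It must start by 36 − 5 = hour 31.
Job 5 feeds job 3 (must start by hour 27); job 6 (must start by hour 31). Taking the minimum, job 5 must finish by hour 27 and start by 27 − 5 = hour 22.
For job 4: job 5 (must start by hour 22, minus 1-hour gap → hour 21); job 6 (must start by hour 31). The most restrictive is hour 21; with an 8-hour duration, job 4 must start by hour 13.
Job 2 has to be done before job 4 (must start by hour 13). That means finishing by hour 13, i.e. starting by 13 − 6 = hour 7.
Job 1 feeds job 2 (must start by hour 7); job 4 (must start by hour 13); job 5 (must start by hour 22, minus 3-hour gap → hour 19); job 6 (must start by hour 31). Taking the minimum, job 1 must finish by hour 7 and start by 7 − 2 = hour 5.

5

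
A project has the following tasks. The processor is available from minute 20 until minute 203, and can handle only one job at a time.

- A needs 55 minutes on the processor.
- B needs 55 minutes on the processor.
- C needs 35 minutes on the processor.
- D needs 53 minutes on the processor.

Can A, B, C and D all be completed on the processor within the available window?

The processor window is 203 − 20 = 183 minutes.
Running back to back, the jobs need 55 + 55 + 35 + 53 = 198 minutes on the processor.
Since 198 > 183, they cannot all fit.

No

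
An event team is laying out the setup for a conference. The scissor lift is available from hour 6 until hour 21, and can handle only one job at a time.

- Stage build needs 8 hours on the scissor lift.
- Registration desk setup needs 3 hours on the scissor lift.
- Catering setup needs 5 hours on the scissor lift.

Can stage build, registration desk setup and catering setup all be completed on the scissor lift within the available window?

No

The scissor lift window is 21 − 6 = 15 hours.
Running back to back, the jobs need 8 + 3 + 5 = 16 hours on the scissor lift.
Since 16 > 15, they cannot all fit.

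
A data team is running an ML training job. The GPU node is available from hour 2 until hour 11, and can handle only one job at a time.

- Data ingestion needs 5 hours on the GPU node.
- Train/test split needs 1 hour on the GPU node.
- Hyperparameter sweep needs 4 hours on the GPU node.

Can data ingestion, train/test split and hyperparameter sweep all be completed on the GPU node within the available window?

The GPU node window is 11 − 2 = 9 hours.
Running back to back, the jobs need 5 + 1 + 4 = 10 hours on the GPU node.
Since 10 > 9, they cannot all fit.

No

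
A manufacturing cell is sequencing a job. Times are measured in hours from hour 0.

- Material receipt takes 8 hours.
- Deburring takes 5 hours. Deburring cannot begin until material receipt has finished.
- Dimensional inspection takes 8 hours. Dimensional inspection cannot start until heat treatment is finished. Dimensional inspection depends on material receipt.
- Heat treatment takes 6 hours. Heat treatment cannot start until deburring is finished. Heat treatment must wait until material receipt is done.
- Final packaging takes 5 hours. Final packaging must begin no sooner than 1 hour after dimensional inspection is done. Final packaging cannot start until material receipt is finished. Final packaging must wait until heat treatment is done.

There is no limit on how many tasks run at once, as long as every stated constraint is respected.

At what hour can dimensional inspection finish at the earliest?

27

Nothing blocks material receipt, so it runs from hour 0 to hour 8.
After material receipt (finishes hour 8), deburring can start at hour 8 and finishes at hour 13.
Heat treatment needs all of deburring (finishes hour 13); material receipt (finishes hour 8). That puts its earliest start at hour 13; it finishes at 13 + 6 = hour 19.
For dimensional inspection: heat treatment (finishes hour 19); material receipt (finishes hour 8). Taking the maximum gives a start of hour 19, and it finishes at 19 + 8 = hour 27.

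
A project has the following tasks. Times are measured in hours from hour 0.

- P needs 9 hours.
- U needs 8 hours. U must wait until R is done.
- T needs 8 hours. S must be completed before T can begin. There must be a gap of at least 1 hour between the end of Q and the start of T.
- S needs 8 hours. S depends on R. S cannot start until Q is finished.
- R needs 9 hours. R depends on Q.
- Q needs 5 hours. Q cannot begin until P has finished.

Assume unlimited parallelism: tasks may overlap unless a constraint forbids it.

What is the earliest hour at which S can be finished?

P can start immediately at hour 0; it finishes at hour 9.
After P (finishes hour 9), Q can start at hour 9 and finishes at hour 14.
R cannot begin until Q (finishes hour 14). It runs from hour 14 to 14 + 9 = hour 23.
For S: R (finishes hour 23); Q (finishes hour 14). Taking the maximum gives a start of hour 23, and it finishes at 23 + 8 = hour 31.

31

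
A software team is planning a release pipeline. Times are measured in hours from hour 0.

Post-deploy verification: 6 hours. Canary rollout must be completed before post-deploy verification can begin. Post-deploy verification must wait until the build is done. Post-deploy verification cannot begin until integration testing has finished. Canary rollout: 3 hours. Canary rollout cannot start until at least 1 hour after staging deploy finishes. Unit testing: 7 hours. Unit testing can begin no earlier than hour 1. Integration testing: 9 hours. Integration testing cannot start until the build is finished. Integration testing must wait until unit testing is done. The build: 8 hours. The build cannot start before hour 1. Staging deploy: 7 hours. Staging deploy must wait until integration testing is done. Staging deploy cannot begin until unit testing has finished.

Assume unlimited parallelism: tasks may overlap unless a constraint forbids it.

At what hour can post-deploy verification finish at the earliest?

35

Unit testing cannot begin until its own release at hour 1. It runs from hour 1 to 1 + 7 = hour 8.
The build waits on its own release at hour 1, so it starts at hour 1 and finishes at 1 + 8 = hour 9.
Integration testing has to wait for the build (finishes hour 9); unit testing (finishes hour 8). The latest of these is hour 9, so integration testing runs hour 9 to 9 + 9 = hour 18.
Staging deploy needs all of integration testing (finishes hour 18); unit testing (finishes hour 8). That puts its earliest start at hour 18; it finishes at 18 + 7 = hour 25.
Canary rollout waits on staging deploy (finishes hour 25, plus 1-hour gap → hour 26), so it starts at hour 26 and finishes at 26 + 3 = hour 29.
For post-deploy verification: canary rollout (finishes hour 29); the build (finishes hour 9); integration testing (finishes hour 18). Taking the maximum gives a start of hour 29, and it finishes at 29 + 6 = hour 35.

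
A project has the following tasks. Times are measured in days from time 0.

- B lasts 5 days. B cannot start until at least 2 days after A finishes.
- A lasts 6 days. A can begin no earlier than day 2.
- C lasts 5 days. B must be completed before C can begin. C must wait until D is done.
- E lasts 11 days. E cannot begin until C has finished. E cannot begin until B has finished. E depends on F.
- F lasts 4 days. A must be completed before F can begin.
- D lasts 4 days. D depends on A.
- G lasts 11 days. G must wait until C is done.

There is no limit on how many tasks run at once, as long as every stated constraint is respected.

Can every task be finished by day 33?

Yes

After its own release at day 2, A can start at day 2 and finishes at day 8.
F cannot begin until A (finishes day 8). It runs from day 8 to 8 + 4 = day 12.
D waits on A (finishes day 8), so it starts at day 8 and finishes at 8 + 4 = day 12.
After A (finishes day 8, plus 2-day gap → day 10), B can start at day 10 and finishes at day 15.
C cannot start until B (finishes day 15); D (finishes day 12). The controlling bound is day 15, so C finishes at 15 + 5 = day 20.
G waits on C (finishes day 20), so it starts at day 20 and finishes at 20 + 11 = day 31.
E has to wait for C (finishes day 20); B (finishes day 15); F (finishes day 12). The latest of these is day 20, so E runs day 20 to 20 + 11 = day 31.
Every task is finished by day 31, which is no later than the deadline of 33, so the schedule is feasible.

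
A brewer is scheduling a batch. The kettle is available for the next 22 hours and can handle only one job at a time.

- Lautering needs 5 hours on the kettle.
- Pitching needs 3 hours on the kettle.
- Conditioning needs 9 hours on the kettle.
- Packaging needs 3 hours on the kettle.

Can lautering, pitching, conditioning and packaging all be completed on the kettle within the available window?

Running back to back, the jobs need 5 + 3 + 9 + 3 = 20 hours on the kettle.
Since 20 ≤ 22, they fit within the window.

Yes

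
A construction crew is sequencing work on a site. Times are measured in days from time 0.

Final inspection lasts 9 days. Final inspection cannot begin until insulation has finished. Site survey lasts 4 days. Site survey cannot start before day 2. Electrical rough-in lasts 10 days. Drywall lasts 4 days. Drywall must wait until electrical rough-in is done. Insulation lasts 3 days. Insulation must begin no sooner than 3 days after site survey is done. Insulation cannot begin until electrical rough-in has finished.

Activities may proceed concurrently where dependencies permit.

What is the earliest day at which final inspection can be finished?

Electrical rough-in can start immediately at day 0; it finishes at day 10.
Site survey waits on its own release at day 2, so it starts at day 2 and finishes at 2 + 4 = day 6.
For insulation: site survey (finishes day 6, plus 3-day gap → day 9); electrical rough-in (finishes day 10). Taking the maximum gives a start of day 10, and it finishes at 10 + 3 = day 13.
Final inspection cannot begin until insulation (finishes day 13). It runs from day 13 to 13 + 9 = day 22.

22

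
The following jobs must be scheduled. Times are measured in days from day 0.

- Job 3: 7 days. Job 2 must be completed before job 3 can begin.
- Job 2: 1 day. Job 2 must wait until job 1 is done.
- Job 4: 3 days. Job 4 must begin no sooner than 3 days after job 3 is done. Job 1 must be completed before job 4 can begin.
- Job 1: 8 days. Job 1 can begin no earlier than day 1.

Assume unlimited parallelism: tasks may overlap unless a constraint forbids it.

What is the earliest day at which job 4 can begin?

20

After its own release at day 1, job 1 can start at day 1 and finishes at day 9.
After job 1 (finishes day 9), job 2 can start at day 9 and finishes at day 10.
After job 2 (finishes day 10), job 3 can start at day 10 and finishes at day 17.
Job 4 waits on job 3 (finishes day 17, plus 3-day gap → day 20); job 1 (finishes day 9). The latest of these is day 20, which is the earliest job 4 can start.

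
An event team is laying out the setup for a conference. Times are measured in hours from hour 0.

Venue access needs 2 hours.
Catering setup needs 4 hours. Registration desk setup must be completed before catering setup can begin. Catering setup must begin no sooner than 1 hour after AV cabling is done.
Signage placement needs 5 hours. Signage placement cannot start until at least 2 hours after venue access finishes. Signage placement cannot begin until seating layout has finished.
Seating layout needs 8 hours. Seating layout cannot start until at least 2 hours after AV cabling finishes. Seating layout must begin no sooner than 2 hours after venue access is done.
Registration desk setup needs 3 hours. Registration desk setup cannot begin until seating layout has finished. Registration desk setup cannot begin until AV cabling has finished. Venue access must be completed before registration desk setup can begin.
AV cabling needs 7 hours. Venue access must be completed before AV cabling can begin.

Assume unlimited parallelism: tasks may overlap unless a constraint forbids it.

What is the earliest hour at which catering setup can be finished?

Nothing blocks venue access, so it runs from hour 0 to hour 2.
AV cabling waits on venue access (finishes hour 2), so it starts at hour 2 and finishes at 2 + 7 = hour 9.
Seating layout needs all of AV cabling (finishes hour 9, plus 2-hour gap → hour 11); venue access (finishes hour 2, plus 2-hour gap → hour 4). That puts its earliest start at hour 11; it finishes at 11 + 8 = hour 19.
Registration desk setup has to wait for seating layout (finishes hour 19); AV cabling (finishes hour 9); venue access (finishes hour 2). The latest of these is hour 19, so registration desk setup runs hour 19 to 19 + 3 = hour 22.
For catering setup: registration desk setup (finishes hour 22); AV cabling (finishes hour 9, plus 1-hour gap → hour 10). Taking the maximum gives a start of hour 22, and it finishes at 22 + 4 = hour 26.

26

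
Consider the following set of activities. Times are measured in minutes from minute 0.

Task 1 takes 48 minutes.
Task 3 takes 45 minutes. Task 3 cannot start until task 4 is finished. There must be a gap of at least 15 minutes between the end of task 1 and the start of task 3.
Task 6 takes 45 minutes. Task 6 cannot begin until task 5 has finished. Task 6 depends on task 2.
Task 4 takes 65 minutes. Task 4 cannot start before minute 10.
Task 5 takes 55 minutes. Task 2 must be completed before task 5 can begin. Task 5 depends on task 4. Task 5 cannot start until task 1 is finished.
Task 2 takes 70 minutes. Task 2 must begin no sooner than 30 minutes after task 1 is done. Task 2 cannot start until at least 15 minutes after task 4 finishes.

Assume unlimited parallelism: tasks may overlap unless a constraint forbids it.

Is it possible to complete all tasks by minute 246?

No

After its own release at minute 10, task 4 can start at minute 10 and finishes at minute 75.
Nothing blocks task 1, so it runs from minute 0 to minute 48.
For task 3: task 4 (finishes minute 75); task 1 (finishes minute 48, plus 15-minute gap → minute 63). Taking the maximum gives a start of minute 75, and it finishes at 75 + 45 = minute 120.
Task 2 cannot start until task 1 (finishes minute 48, plus 30-minute gap → minute 78); task 4 (finishes minute 75, plus 15-minute gap → minute 90). The controlling bound is minute 90, so task 2 finishes at 90 + 70 = minute 160.
For task 5: task 2 (finishes minute 160); task 4 (finishes minute 75); task 1 (finishes minute 48). Taking the maximum gives a start of minute 160, and it finishes at 160 + 55 = minute 215.
For task 6: task 5 (finishes minute 215); task 2 (finishes minute 160). Taking the maximum gives a start of minute 215, and it finishes at 215 + 45 = minute 260.
The earliest everything can be done is minute 260, which is after the deadline of 246, so it is not possible.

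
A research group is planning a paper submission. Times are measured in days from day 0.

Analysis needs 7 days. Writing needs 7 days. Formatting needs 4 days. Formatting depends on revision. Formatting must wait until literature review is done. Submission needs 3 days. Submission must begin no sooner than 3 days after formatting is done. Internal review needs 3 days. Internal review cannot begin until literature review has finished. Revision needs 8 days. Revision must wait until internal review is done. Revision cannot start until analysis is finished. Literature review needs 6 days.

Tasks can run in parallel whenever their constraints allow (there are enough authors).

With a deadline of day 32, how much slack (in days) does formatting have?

5

Analysis has no prerequisites, so it starts at day 0 and finishes at day 7.
Literature review has no prerequisites, so it starts at day 0 and finishes at day 6.
Internal review cannot begin until literature review (finishes day 6). It runs from day 6 to 6 + 3 = day 9.
For revision: internal review (finishes day 9); analysis (finishes day 7). Taking the maximum gives a start of day 9, and it finishes at 9 + 8 = day 17.
For formatting: revision (finishes day 17); literature review (finishes day 6). Taking the maximum gives a start of day 17, and it finishes at 17 + 4 = day 21.

Working backward from the deadline:
Submission must finish by day 32; it takes 3 days, so it must start by 32 − 3 = day 29.
Formatting feeds into submission (must start by day 29, minus 3-day gap → day 26); so formatting must finish by day 26 and therefore start by day 22.
So formatting can start as early as day 17 and as late as day 22, giving 22 − 17 = 5 days of slack.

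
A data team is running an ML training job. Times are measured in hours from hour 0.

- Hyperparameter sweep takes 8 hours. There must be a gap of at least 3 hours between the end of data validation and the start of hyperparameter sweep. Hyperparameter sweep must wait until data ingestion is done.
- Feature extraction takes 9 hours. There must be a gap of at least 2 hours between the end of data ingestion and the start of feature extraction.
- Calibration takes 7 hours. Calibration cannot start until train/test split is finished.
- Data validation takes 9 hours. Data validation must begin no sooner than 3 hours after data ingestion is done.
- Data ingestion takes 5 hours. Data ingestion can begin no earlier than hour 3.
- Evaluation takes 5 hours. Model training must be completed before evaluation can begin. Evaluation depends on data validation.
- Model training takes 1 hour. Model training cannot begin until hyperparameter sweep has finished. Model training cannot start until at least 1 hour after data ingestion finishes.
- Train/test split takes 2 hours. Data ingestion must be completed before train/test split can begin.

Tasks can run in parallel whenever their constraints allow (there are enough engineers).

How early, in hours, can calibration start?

10

Data ingestion cannot begin until its own release at hour 3. It runs from hour 3 to 3 + 5 = hour 8.
After data ingestion (finishes hour 8), train/test split can start at hour 8 and finishes at hour 10.
Calibration waits on train/test split (finishes hour 10), so the earliest it can start is hour 10.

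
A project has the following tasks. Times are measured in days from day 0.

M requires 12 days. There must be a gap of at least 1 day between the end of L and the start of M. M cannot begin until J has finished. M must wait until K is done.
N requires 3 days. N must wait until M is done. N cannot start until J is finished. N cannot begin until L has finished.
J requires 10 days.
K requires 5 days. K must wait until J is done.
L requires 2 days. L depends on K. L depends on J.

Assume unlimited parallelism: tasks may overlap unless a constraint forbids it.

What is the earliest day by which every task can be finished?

Nothing blocks J, so it runs from day 0 to day 10.
After J (finishes day 10), K can start at day 10 and finishes at day 15.
L needs all of K (finishes day 15); J (finishes day 10). That puts its earliest start at day 15; it finishes at 15 + 2 = day 17.
M needs all of L (finishes day 17, plus 1-day gap → day 18); J (finishes day 10); K (finishes day 15). That puts its earliest start at day 18; it finishes at 18 + 12 = day 30.
N cannot start until M (finishes day 30); J (finishes day 10); L (finishes day 17). The controlling bound is day 30, so N finishes at 30 + 3 = day 33.
All tasks are finished once the last one completes. Finish times: J at 10, K at 15, L at 17, M at 30, N at 33. The latest is day 33.

33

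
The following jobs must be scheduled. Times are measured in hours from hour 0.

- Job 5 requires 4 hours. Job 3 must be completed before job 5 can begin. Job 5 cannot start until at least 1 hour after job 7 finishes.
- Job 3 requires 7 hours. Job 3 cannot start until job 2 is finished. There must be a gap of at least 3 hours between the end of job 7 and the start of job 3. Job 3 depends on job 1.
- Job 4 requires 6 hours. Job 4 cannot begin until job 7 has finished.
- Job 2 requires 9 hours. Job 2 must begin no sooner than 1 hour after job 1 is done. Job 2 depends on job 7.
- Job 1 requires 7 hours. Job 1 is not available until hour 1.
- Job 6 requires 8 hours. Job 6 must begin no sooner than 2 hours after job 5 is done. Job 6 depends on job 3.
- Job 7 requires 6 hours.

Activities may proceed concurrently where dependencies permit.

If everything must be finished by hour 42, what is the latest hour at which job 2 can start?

12

Job 6 must finish by hour 42; it takes 8 hours, so it must start by 42 − 8 = hour 34.
Job 5 must finish before job 6 (must start by hour 34, minus 2-hour gap → hour 32). With a 4-hour duration, job 5 must start by 32 − 4 = hour 28.
Job 3 has several dependents: job 5 (must start by hour 28); job 6 (must start by hour 34). The earliest of those limits is hour 28, so job 3 must start by 28 − 7 = hour 21.
Job 2 has to be done before job 3 (must start by hour 21). That means finishing by hour 21, i.e. starting by 21 − 9 = hour 12.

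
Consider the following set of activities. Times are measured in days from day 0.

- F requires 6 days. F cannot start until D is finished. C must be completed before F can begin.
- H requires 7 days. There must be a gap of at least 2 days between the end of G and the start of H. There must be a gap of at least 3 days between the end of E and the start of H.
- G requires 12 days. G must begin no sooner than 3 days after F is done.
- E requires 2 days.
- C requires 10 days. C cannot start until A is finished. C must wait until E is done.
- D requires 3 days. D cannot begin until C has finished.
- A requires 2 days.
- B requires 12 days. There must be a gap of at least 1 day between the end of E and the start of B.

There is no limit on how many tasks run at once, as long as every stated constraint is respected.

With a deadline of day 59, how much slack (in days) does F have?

Nothing blocks E, so it runs from day 0 to day 2.
Nothing blocks A, so it runs from day 0 to day 2.
C has to wait for A (finishes day 2); E (finishes day 2). The latest of these is day 2, so C runs day 2 to 2 + 10 = day 12.
D waits on C (finishes day 12), so it starts at day 12 and finishes at 12 + 3 = day 15.
F needs all of D (finishes day 15); C (finishes day 12). That puts its earliest start at day 15; it finishes at 15 + 6 = day 21.

Working backward from the deadline:
H has no dependents, so it just needs to finish by day 59. Starting by 59 − 7 = day 52 achieves that.
G has to be done before H (must start by day 52, minus 2-day gap → day 50). That means finishing by day 50, i.e. starting by 50 − 12 = day 38.
F has to be done before G (must start by day 38, minus 3-day gap → day 35). That means finishing by day 35, i.e. starting by 35 − 6 = day 29.
So F can start as early as day 15 and as late as day 29, giving 29 − 15 = 14 days of slack.

14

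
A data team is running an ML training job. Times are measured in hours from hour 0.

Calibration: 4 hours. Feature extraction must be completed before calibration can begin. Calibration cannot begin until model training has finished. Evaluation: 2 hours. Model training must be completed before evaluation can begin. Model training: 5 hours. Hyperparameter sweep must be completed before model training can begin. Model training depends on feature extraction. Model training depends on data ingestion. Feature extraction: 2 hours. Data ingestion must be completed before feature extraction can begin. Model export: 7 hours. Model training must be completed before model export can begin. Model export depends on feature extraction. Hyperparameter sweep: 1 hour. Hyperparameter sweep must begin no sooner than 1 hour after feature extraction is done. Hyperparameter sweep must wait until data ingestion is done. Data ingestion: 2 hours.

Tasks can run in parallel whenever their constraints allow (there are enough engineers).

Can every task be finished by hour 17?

Data ingestion has no prerequisites, so it starts at hour 0 and finishes at hour 2.
After data ingestion (finishes hour 2), feature extraction can start at hour 2 and finishes at hour 4.
Hyperparameter sweep cannot start until feature extraction (finishes hour 4, plus 1-hour gap → hour 5); data ingestion (finishes hour 2). The controlling bound is hour 5, so hyperparameter sweep finishes at 5 + 1 = hour 6.
Model training needs all of hyperparameter sweep (finishes hour 6); feature extraction (finishes hour 4); data ingestion (finishes hour 2). That puts its earliest start at hour 6; it finishes at 6 + 5 = hour 11.
Model export cannot start until model training (finishes hour 11); feature extraction (finishes hour 4). The controlling bound is hour 11, so model export finishes at 11 + 7 = hour 18.
For calibration: feature extraction (finishes hour 4); model training (finishes hour 11). Taking the maximum gives a start of hour 11, and it finishes at 11 + 4 = hour 15.
Evaluation cannot begin until model training (finishes hour 11). It runs from hour 11 to 11 + 2 = hour 13.
The earliest everything can be done is hour 18, which is after the deadline of 17, so it is not possible.

No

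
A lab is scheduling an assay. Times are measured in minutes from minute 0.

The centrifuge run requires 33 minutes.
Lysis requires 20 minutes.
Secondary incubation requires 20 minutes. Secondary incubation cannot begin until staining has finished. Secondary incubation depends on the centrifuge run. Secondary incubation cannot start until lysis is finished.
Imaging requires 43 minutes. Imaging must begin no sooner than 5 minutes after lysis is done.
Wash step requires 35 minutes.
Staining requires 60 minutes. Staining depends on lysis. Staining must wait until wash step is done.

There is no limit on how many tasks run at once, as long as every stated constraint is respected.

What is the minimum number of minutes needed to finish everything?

Wash step can start immediately at minute 0; it finishes at minute 35.
The centrifuge run can start immediately at minute 0; it finishes at minute 33.
Lysis has no prerequisites, so it starts at minute 0 and finishes at minute 20.
Imaging waits on lysis (finishes minute 20, plus 5-minute gap → minute 25), so it starts at minute 25 and finishes at 25 + 43 = minute 68.
Staining has to wait for lysis (finishes minute 20); wash step (finishes minute 35). The latest of these is minute 35, so staining runs minute 35 to 35 + 60 = minute 95.
Secondary incubation cannot start until staining (finishes minute 95); the centrifuge run (finishes minute 33); lysis (finishes minute 20). The controlling bound is minute 95, so secondary incubation finishes at 95 + 20 = minute 115.
All tasks are finished once the last one completes. Finish times: Lysis at 20, The centrifuge run at 33, Wash step at 35, Staining at 95, Secondary incubation at 115, Imaging at 68. The latest is minute 115.

115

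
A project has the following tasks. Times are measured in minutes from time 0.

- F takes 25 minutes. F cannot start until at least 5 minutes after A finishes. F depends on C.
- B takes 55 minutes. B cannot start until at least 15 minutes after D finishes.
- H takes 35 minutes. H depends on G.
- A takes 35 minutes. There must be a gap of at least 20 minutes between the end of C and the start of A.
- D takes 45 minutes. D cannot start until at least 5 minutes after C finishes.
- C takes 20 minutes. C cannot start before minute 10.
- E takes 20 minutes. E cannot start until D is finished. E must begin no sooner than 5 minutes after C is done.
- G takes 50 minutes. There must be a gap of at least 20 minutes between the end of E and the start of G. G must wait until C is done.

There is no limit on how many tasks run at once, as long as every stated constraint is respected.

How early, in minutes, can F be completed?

115

C waits on its own release at minute 10, so it starts at minute 10 and finishes at 10 + 20 = minute 30.
A waits on C (finishes minute 30, plus 20-minute gap → minute 50), so it starts at minute 50 and finishes at 50 + 35 = minute 85.
F has to wait for A (finishes minute 85, plus 5-minute gap → minute 90); C (finishes minute 30). The latest of these is minute 90, so F runs minute 90 to 90 + 25 = minute 115.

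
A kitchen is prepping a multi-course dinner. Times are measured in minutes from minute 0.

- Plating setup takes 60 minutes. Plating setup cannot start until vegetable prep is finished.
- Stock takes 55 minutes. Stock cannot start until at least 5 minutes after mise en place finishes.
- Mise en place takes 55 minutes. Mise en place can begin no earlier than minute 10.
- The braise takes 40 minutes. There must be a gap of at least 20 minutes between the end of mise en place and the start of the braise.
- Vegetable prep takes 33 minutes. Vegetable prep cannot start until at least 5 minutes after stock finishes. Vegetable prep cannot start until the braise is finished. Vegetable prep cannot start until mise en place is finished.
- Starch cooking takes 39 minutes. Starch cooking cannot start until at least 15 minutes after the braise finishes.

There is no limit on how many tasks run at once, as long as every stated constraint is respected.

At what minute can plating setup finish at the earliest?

223

After its own release at minute 10, mise en place can start at minute 10 and finishes at minute 65.
The braise cannot begin until mise en place (finishes minute 65, plus 20-minute gap → minute 85). It runs from minute 85 to 85 + 40 = minute 125.
Stock cannot begin until mise en place (finishes minute 65, plus 5-minute gap → minute 70). It runs from minute 70 to 70 + 55 = minute 125.
Vegetable prep needs all of stock (finishes minute 125, plus 5-minute gap → minute 130); the braise (finishes minute 125); mise en place (finishes minute 65). That puts its earliest start at minute 130; it finishes at 130 + 33 = minute 163.
After vegetable prep (finishes minute 163), plating setup can start at minute 163 and finishes at minute 223.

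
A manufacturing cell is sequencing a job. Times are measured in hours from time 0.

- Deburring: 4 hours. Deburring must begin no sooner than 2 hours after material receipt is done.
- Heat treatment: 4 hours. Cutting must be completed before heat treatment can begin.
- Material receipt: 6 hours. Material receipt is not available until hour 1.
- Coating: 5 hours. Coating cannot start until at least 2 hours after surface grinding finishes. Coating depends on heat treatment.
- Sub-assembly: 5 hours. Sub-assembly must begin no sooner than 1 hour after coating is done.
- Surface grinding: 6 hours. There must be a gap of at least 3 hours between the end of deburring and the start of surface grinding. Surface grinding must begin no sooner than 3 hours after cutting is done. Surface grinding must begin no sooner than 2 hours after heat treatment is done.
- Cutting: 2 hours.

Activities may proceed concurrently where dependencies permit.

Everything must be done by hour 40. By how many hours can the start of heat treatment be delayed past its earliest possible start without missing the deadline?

Cutting can start immediately at hour 0; it finishes at hour 2.
Heat treatment waits on cutting (finishes hour 2), so it starts at hour 2 and finishes at 2 + 4 = hour 6.

Working backward from the deadline:
To finish by hour 40, sub-assembly (duration 5) must start no later than hour 35.
Coating feeds into sub-assembly (must start by hour 35, minus 1-hour gap → hour 34); so coating must finish by hour 34 and therefore start by hour 29.
Surface grinding has to be done before coating (must start by hour 29, minus 2-hour gap → hour 27). That means finishing by hour 27, i.e. starting by 27 − 6 = hour 21.
Heat treatment feeds surface grinding (must start by hour 21, minus 2-hour gap → hour 19); coating (must start by hour 29). Taking the minimum, heat treatment must finish by hour 19 and start by 19 − 4 = hour 15.
So heat treatment can start as early as hour 2 and as late as hour 15, giving 15 − 2 = 13 hours of slack.

13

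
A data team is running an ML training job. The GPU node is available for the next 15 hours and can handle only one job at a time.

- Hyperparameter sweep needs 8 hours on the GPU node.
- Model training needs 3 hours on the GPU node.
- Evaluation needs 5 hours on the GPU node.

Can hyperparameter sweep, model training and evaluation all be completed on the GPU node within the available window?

No

Running back to back, the jobs need 8 + 3 + 5 = 16 hours on the GPU node.
Since 16 > 15, they cannot all fit.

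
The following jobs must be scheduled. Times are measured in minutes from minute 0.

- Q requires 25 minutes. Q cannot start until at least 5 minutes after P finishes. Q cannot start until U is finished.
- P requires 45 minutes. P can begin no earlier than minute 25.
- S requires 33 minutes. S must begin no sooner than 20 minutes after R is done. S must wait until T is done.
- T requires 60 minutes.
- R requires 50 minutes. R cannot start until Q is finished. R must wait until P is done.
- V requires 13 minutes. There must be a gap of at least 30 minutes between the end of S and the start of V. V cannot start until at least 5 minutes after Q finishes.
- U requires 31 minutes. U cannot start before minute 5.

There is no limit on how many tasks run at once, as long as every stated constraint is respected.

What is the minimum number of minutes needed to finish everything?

After its own release at minute 5, U can start at minute 5 and finishes at minute 36.
T can start immediately at minute 0; it finishes at minute 60.
P cannot begin until its own release at minute 25. It runs from minute 25 to 25 + 45 = minute 70.
Q cannot start until P (finishes minute 70, plus 5-minute gap → minute 75); U (finishes minute 36). The controlling bound is minute 75, so Q finishes at 75 + 25 = minute 100.
R cannot start until Q (finishes minute 100); P (finishes minute 70). The controlling bound is minute 100, so R finishes at 100 + 50 = minute 150.
S cannot start until R (finishes minute 150, plus 20-minute gap → minute 170); T (finishes minute 60). The controlling bound is minute 170, so S finishes at 170 + 33 = minute 203.
V cannot start until S (finishes minute 203, plus 30-minute gap → minute 233); Q (finishes minute 100, plus 5-minute gap → minute 105). The controlling bound is minute 233, so V finishes at 233 + 13 = minute 246.
All tasks are finished once the last one completes. Finish times: P at 70, Q at 100, R at 150, S at 203, T at 60, U at 36, V at 246. The latest is minute 246.

246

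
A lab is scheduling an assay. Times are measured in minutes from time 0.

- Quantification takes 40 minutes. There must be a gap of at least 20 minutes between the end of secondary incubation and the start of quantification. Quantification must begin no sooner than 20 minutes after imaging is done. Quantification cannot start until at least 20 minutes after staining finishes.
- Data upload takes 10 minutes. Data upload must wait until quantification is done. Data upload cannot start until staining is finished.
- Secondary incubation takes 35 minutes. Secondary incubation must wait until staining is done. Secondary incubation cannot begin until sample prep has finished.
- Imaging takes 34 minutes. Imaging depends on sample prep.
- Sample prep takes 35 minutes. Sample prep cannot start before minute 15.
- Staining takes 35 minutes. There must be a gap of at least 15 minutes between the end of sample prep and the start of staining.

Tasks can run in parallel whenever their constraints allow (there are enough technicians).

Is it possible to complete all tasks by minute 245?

Yes

Sample prep cannot begin until its own release at minute 15. It runs from minute 15 to 15 + 35 = minute 50.
Imaging waits on sample prep (finishes minute 50), so it starts at minute 50 and finishes at 50 + 34 = minute 84.
Staining cannot begin until sample prep (finishes minute 50, plus 15-minute gap → minute 65). It runs from minute 65 to 65 + 35 = minute 100.
Secondary incubation has to wait for staining (finishes minute 100); sample prep (finishes minute 50). The latest of these is minute 100, so secondary incubation runs minute 100 to 100 + 35 = minute 135.
For quantification: secondary incubation (finishes minute 135, plus 20-minute gap → minute 155); imaging (finishes minute 84, plus 20-minute gap → minute 104); staining (finishes minute 100, plus 20-minute gap → minute 120). Taking the maximum gives a start of minute 155, and it finishes at 155 + 40 = minute 195.
For data upload: quantification (finishes minute 195); staining (finishes minute 100). Taking the maximum gives a start of minute 195, and it finishes at 195 + 10 = minute 205.
Every task is finished by minute 205, which is no later than the deadline of 245, so the schedule is feasible.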